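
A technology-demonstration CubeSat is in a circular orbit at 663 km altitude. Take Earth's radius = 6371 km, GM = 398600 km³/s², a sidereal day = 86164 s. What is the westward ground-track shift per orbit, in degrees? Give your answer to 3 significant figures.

Semi-major axis a = 6371 + 663 = 7034 km. Period T = 2π√(a³/μ) = 2π√(7034³/398600) = 5871.0 s = 97.85 min.
During one orbit Earth rotates (5871.0 / 86164) × 360° = 24.53°.

24.5°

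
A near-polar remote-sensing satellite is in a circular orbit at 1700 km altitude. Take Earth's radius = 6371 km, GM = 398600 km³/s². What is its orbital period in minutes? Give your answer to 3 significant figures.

Semi-major axis a = 6371 + 1700 = 8071 km. Period T = 2π√(a³/μ) = 2π√(8071³/398600) = 7216.1 s = 120.27 min.

120 min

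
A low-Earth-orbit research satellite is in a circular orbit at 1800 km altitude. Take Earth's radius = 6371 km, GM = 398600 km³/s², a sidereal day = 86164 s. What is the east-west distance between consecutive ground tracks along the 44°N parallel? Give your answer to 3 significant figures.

2460 km

Semi-major axis a = 6371 + 1800 = 8171 km. Period T = 2π√(a³/μ) = 2π√(8171³/398600) = 7350.6 s = 122.51 min.
Node shift per orbit = (7350.6/86164) × 360° = 30.71°.
Equatorial spacing = 30.71 × 111.2 km/° = 3415 km.
At 44° latitude, spacing = 3415 × cos(44°) = 2457 km.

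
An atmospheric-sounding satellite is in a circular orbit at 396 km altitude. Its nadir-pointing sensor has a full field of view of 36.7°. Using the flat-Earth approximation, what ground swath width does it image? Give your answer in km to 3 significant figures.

263 km

Half-angle = 36.7°/2 = 18.35°.
Swath width ≈ 2h·tan(θ/2) = 2 × 396 × tan(18.35°) = 262.7 km.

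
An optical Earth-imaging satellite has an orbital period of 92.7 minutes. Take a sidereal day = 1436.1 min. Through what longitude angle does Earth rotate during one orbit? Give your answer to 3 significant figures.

T = 92.7 min = 5562.0 s.
During one orbit Earth rotates (5562.0 / 86166) × 360° = 23.24°.

23.2°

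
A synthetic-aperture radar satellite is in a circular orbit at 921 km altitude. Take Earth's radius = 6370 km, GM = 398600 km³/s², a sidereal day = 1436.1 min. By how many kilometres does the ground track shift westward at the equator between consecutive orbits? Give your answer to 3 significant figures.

Semi-major axis a = 6370 + 921 = 7291 km. Period T = 2π√(a³/μ) = 2π√(7291³/398600) = 6195.7 s = 103.26 min.
During one orbit Earth rotates (6195.7 / 86166) × 360° = 25.89°.
At the equator that is 25.89° × (2π·6370/360) km/° = 25.89 × 111.2 = 2878 km.

2880 km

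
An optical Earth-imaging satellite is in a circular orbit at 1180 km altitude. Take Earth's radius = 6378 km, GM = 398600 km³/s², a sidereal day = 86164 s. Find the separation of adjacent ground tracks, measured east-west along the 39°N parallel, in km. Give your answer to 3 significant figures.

2360 km

Semi-major axis a = 6378 + 1180 = 7558 km. Period T = 2π√(a³/μ) = 2π√(7558³/398600) = 6539.2 s = 108.99 min.
Node shift per orbit = (6539.2/86164) × 360° = 27.32°.
Equatorial spacing = 27.32 × 111.3 km/° = 3041 km.
At 39° latitude, spacing = 3041 × cos(39°) = 2364 km.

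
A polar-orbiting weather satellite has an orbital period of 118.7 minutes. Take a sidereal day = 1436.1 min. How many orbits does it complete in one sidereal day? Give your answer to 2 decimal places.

12.10

T = 118.7 min = 7122.0 s.
Orbits per sidereal day = 86166 / 7122.0 = 12.099.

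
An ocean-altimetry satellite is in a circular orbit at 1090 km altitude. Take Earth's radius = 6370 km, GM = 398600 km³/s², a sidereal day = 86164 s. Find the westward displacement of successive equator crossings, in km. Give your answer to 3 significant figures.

Semi-major axis a = 6370 + 1090 = 7460 km. Period T = 2π√(a³/μ) = 2π√(7460³/398600) = 6412.4 s = 106.87 min.
During one orbit Earth rotates (6412.4 / 86164) × 360° = 26.79°.
At the equator that is 26.79° × (2π·6370/360) km/° = 26.79 × 111.2 = 2979 km.

2980 km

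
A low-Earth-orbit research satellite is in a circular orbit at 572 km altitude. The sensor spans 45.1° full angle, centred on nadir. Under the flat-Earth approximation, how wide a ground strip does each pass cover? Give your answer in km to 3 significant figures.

475 km

Half-angle = 45.1°/2 = 22.55°.
Swath width ≈ 2h·tan(θ/2) = 2 × 572 × tan(22.55°) = 475.0 km.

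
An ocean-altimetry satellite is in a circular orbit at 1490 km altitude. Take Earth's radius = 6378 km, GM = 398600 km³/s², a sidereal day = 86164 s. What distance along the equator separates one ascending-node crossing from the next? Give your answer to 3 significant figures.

3230 km

Semi-major axis a = 6378 + 1490 = 7868 km. Period T = 2π√(a³/μ) = 2π√(7868³/398600) = 6945.6 s = 115.76 min.
During one orbit Earth rotates (6945.6 / 86164) × 360° = 29.02°.
At the equator that is 29.02° × (2π·6378/360) km/° = 29.02 × 111.3 = 3230 km.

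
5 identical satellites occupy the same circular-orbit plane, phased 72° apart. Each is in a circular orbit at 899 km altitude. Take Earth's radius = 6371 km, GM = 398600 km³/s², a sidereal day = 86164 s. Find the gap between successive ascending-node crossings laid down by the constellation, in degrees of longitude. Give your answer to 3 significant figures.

Semi-major axis a = 6371 + 899 = 7270 km. Period T = 2π√(a³/μ) = 2π√(7270³/398600) = 6169.0 s = 102.82 min.
Single-satellite node shift = (6169.0/86164) × 360° = 25.77°.
With 5 satellites evenly phased, successive equator crossings are 25.77/5 = 5.155° apart.

5.15°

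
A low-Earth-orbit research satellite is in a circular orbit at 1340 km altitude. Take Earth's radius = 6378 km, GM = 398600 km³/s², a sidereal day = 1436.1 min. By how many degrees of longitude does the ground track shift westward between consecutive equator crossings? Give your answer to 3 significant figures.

Semi-major axis a = 6378 + 1340 = 7718 km. Period T = 2π√(a³/μ) = 2π√(7718³/398600) = 6747.9 s = 112.46 min.
During one orbit Earth rotates (6747.9 / 86166) × 360° = 28.19°.

28.2°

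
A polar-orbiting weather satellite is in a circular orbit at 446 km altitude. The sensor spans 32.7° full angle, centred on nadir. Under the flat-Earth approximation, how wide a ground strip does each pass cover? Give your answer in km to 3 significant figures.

262 km

Half-angle = 32.7°/2 = 16.35°.
Swath width ≈ 2h·tan(θ/2) = 2 × 446 × tan(16.35°) = 261.7 km.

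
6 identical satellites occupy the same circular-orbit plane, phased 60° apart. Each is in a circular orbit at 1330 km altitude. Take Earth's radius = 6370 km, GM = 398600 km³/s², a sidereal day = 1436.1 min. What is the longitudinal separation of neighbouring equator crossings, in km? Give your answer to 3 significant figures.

Semi-major axis a = 6370 + 1330 = 7700 km. Period T = 2π√(a³/μ) = 2π√(7700³/398600) = 6724.3 s = 112.07 min.
Single-satellite node shift = (6724.3/86166) × 360° = 28.09°.
With 6 satellites evenly phased, successive equator crossings are 28.09/6 = 4.682° apart.
That is 4.682 × 111.2 = 521 km at the equator.

521 km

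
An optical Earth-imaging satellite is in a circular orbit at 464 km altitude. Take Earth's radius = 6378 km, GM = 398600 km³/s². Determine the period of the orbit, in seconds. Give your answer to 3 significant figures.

Semi-major axis a = 6378 + 464 = 6842 km. Period T = 2π√(a³/μ) = 2π√(6842³/398600) = 5632.3 s = 93.87 min.

5630 seconds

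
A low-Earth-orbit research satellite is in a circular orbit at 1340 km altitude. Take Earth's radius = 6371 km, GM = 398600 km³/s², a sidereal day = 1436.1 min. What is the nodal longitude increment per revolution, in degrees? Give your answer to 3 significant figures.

28.2°

Semi-major axis a = 6371 + 1340 = 7711 km. Period T = 2π√(a³/μ) = 2π√(7711³/398600) = 6738.7 s = 112.31 min.
During one orbit Earth rotates (6738.7 / 86166) × 360° = 28.15°.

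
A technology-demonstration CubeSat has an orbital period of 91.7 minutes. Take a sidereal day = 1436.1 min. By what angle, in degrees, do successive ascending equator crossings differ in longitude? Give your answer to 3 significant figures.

T = 91.7 min = 5502.0 s.
During one orbit Earth rotates (5502.0 / 86166) × 360° = 22.99°.

23.0°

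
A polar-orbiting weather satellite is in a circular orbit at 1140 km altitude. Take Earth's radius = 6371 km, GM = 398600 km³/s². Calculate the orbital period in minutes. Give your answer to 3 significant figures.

108 min

Semi-major axis a = 6371 + 1140 = 7511 km. Period T = 2π√(a³/μ) = 2π√(7511³/398600) = 6478.3 s = 107.97 min.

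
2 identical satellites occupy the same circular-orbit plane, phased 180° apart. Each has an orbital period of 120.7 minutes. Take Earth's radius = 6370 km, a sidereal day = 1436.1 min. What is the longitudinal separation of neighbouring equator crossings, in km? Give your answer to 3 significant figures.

T = 120.7 min = 7242.0 s.
Single-satellite node shift = (7242.0/86166) × 360° = 30.26°.
With 2 satellites evenly phased, successive equator crossings are 30.26/2 = 15.128° apart.
That is 15.128 × 111.2 = 1682 km at the equator.

1680 km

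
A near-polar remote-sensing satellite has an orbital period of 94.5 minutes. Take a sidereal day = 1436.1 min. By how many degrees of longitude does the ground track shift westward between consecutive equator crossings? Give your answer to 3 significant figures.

23.7°

T = 94.5 min = 5670.0 s.
During one orbit Earth rotates (5670.0 / 86166) × 360° = 23.69°.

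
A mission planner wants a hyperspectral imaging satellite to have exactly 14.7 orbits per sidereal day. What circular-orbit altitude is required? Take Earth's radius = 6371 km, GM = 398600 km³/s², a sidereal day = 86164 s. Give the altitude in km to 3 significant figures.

Required period T = 86164 / 14.7 = 5861.5 s.
From T = 2π√(a³/μ): a = (μ T²/4π²)^(1/3) = (398600 × 5861.5² / 4π²)^(1/3) = 7026 km.
Altitude h = a − R = 7026 − 6371 = 655 km.

655 km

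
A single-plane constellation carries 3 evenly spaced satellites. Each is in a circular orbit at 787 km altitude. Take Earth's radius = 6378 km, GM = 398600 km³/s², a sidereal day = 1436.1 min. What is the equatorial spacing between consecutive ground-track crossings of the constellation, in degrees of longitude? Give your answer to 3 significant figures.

8.41°

Semi-major axis a = 6378 + 787 = 7165 km. Period T = 2π√(a³/μ) = 2π√(7165³/398600) = 6035.8 s = 100.60 min.
Single-satellite node shift = (6035.8/86166) × 360° = 25.22°.
With 3 satellites evenly phased, successive equator crossings are 25.22/3 = 8.406° apart.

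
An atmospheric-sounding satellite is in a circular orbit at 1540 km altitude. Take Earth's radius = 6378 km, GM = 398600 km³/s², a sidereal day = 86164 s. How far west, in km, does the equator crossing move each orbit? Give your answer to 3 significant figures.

Semi-major axis a = 6378 + 1540 = 7918 km. Period T = 2π√(a³/μ) = 2π√(7918³/398600) = 7011.9 s = 116.86 min.
During one orbit Earth rotates (7011.9 / 86164) × 360° = 29.30°.
At the equator that is 29.30° × (2π·6378/360) km/° = 29.30 × 111.3 = 3261 km.

3260 km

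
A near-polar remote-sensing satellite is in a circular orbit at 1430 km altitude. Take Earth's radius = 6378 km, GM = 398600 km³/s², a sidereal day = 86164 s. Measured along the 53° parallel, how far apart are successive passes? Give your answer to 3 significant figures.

1920 km

Semi-major axis a = 6378 + 1430 = 7808 km. Period T = 2π√(a³/μ) = 2π√(7808³/398600) = 6866.3 s = 114.44 min.
Node shift per orbit = (6866.3/86164) × 360° = 28.69°.
Equatorial spacing = 28.69 × 111.3 km/° = 3193 km.
At 53° latitude, spacing = 3193 × cos(53°) = 1922 km.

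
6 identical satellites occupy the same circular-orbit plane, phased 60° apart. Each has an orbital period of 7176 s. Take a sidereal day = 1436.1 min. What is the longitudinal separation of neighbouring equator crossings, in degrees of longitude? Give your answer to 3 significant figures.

5.00°

Single-satellite node shift = (7176.0/86166) × 360° = 29.98°.
With 6 satellites evenly phased, successive equator crossings are 29.98/6 = 4.997° apart.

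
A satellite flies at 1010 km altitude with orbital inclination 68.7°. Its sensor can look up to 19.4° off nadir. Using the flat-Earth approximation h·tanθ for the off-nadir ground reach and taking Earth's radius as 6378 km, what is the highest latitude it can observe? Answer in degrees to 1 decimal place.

71.9°

For a prograde orbit the ground track reaches latitude ±i = ±68.7°.
Sensor half-swath on the ground ≈ 1010·tan(19.4°) = 356 km = 3.20° of latitude.
Maximum observable latitude ≈ 68.7 + 3.20 = 71.9°.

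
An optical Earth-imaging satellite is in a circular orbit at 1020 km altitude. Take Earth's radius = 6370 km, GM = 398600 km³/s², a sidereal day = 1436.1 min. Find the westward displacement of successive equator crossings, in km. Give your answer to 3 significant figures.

2940 km

Semi-major axis a = 6370 + 1020 = 7390 km. Period T = 2π√(a³/μ) = 2π√(7390³/398600) = 6322.3 s = 105.37 min.
During one orbit Earth rotates (6322.3 / 86166) × 360° = 26.41°.
At the equator that is 26.41° × (2π·6370/360) km/° = 26.41 × 111.2 = 2937 km.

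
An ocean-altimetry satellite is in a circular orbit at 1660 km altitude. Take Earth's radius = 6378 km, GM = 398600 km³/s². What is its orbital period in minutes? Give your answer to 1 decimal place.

Semi-major axis a = 6378 + 1660 = 8038 km. Period T = 2π√(a³/μ) = 2π√(8038³/398600) = 7171.9 s = 119.53 min.

119.5 min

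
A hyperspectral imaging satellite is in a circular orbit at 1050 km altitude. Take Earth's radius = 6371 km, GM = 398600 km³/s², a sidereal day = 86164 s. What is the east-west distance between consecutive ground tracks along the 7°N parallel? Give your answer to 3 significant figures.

2930 km

Semi-major axis a = 6371 + 1050 = 7421 km. Period T = 2π√(a³/μ) = 2π√(7421³/398600) = 6362.2 s = 106.04 min.
Node shift per orbit = (6362.2/86164) × 360° = 26.58°.
Equatorial spacing = 26.58 × 111.2 km/° = 2956 km.
At 7° latitude, spacing = 2956 × cos(7°) = 2934 km.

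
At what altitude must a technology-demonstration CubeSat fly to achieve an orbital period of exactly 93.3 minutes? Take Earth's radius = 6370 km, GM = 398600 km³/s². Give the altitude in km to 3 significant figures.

444 km

T = 93.3 min = 5598.0 s.
From T = 2π√(a³/μ): a = (μ T²/4π²)^(1/3) = (398600 × 5598.0² / 4π²)^(1/3) = 6814 km.
Altitude h = a − R = 6814 − 6370 = 444 km.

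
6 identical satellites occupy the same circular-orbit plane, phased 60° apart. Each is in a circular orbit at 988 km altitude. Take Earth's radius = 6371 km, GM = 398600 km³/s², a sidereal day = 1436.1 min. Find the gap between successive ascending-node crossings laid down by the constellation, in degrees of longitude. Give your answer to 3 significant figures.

4.37°

Semi-major axis a = 6371 + 988 = 7359 km. Period T = 2π√(a³/μ) = 2π√(7359³/398600) = 6282.6 s = 104.71 min.
Single-satellite node shift = (6282.6/86166) × 360° = 26.25°.
With 6 satellites evenly phased, successive equator crossings are 26.25/6 = 4.375° apart.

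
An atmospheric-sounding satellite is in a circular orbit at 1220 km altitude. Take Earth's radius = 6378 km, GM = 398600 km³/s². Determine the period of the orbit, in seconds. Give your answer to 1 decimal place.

Semi-major axis a = 6378 + 1220 = 7598 km. Period T = 2π√(a³/μ) = 2π√(7598³/398600) = 6591.1 s = 109.85 min.

6591.1 seconds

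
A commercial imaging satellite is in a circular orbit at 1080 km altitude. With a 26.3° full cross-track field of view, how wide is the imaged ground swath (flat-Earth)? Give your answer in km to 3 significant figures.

Half-angle = 26.3°/2 = 13.15°.
Swath width ≈ 2h·tan(θ/2) = 2 × 1080 × tan(13.15°) = 504.6 km.

505 km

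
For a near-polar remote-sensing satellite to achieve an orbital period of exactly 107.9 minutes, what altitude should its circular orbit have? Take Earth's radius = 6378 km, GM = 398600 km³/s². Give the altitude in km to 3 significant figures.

T = 107.9 min = 6474.0 s.
From T = 2π√(a³/μ): a = (μ T²/4π²)^(1/3) = (398600 × 6474.0² / 4π²)^(1/3) = 7508 km.
Altitude h = a − R = 7508 − 6378 = 1130 km.

1130 km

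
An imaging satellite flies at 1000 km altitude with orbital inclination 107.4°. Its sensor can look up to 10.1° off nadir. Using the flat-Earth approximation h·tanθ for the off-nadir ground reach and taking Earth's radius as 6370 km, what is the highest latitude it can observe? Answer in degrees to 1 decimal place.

74.2°

Retrograde orbit: the ground track reaches ±(180° − i) = ±(180 − 107.4) = ±72.6°.
Sensor half-swath on the ground ≈ 1000·tan(10.1°) = 178 km = 1.60° of latitude.
Maximum observable latitude ≈ 72.6 + 1.60 = 74.2°.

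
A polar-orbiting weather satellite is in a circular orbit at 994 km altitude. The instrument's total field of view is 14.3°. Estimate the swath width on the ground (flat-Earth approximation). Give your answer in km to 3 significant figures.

249 km

Half-angle = 14.3°/2 = 7.15°.
Swath width ≈ 2h·tan(θ/2) = 2 × 994 × tan(7.15°) = 249.4 km.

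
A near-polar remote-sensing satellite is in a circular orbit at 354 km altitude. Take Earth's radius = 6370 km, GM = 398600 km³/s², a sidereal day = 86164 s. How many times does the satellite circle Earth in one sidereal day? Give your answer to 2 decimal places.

Semi-major axis a = 6370 + 354 = 6724 km. Period T = 2π√(a³/μ) = 2π√(6724³/398600) = 5487.2 s = 91.45 min.
Orbits per sidereal day = 86164 / 5487.2 = 15.703.

15.70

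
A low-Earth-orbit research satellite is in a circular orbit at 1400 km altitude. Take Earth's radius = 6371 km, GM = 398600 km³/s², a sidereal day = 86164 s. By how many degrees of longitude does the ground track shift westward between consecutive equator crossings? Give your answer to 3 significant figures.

28.5°

Semi-major axis a = 6371 + 1400 = 7771 km. Period T = 2π√(a³/μ) = 2π√(7771³/398600) = 6817.5 s = 113.63 min.
During one orbit Earth rotates (6817.5 / 86164) × 360° = 28.48°.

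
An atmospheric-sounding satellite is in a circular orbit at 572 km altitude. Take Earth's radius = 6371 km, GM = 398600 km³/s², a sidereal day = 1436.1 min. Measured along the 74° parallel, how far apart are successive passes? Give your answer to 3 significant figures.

Semi-major axis a = 6371 + 572 = 6943 km. Period T = 2π√(a³/μ) = 2π√(6943³/398600) = 5757.5 s = 95.96 min.
Node shift per orbit = (5757.5/86166) × 360° = 24.05°.
Equatorial spacing = 24.05 × 111.2 km/° = 2675 km.
At 74° latitude, spacing = 2675 × cos(74°) = 737 km.

737 km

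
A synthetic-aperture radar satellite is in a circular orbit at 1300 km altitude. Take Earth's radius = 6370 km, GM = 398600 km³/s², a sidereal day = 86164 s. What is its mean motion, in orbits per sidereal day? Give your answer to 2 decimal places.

12.89

Semi-major axis a = 6370 + 1300 = 7670 km. Period T = 2π√(a³/μ) = 2π√(7670³/398600) = 6685.0 s = 111.42 min.
Orbits per sidereal day = 86164 / 6685.0 = 12.889.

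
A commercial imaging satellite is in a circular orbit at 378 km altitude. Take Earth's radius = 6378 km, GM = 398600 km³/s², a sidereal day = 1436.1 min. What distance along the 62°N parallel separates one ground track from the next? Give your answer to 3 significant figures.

1210 km

Semi-major axis a = 6378 + 378 = 6756 km. Period T = 2π√(a³/μ) = 2π√(6756³/398600) = 5526.4 s = 92.11 min.
Node shift per orbit = (5526.4/86166) × 360° = 23.09°.
Equatorial spacing = 23.09 × 111.3 km/° = 2570 km.
At 62° latitude, spacing = 2570 × cos(62°) = 1207 km.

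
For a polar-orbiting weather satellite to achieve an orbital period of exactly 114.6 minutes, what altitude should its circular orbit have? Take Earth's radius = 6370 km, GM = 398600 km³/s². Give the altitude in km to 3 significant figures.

1450 km

T = 114.6 min = 6876.0 s.
From T = 2π√(a³/μ): a = (μ T²/4π²)^(1/3) = (398600 × 6876.0² / 4π²)^(1/3) = 7815 km.
Altitude h = a − R = 7815 − 6370 = 1445 km.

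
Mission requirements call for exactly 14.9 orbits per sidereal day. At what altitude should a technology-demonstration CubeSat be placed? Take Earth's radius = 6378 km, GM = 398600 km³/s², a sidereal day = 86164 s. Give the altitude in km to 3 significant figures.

585 km

Required period T = 86164 / 14.9 = 5782.8 s.
From T = 2π√(a³/μ): a = (μ T²/4π²)^(1/3) = (398600 × 5782.8² / 4π²)^(1/3) = 6963 km.
Altitude h = a − R = 6963 − 6378 = 585 km.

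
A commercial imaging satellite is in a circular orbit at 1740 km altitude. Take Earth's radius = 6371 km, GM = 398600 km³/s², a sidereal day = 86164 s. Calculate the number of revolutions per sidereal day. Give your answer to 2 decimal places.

11.85

Semi-major axis a = 6371 + 1740 = 8111 km. Period T = 2π√(a³/μ) = 2π√(8111³/398600) = 7269.8 s = 121.16 min.
Orbits per sidereal day = 86164 / 7269.8 = 11.852.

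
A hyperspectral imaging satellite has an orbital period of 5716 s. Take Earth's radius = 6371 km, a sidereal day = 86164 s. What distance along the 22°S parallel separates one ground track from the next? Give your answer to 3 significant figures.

Node shift per orbit = (5716.0/86164) × 360° = 23.88°.
Equatorial spacing = 23.88 × 111.2 km/° = 2656 km.
At 22° latitude, spacing = 2656 × cos(22°) = 2462 km.

2460 km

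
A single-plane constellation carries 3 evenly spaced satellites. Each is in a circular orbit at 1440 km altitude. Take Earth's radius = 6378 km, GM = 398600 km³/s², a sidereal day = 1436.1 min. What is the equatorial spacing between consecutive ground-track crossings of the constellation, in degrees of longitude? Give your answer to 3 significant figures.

Semi-major axis a = 6378 + 1440 = 7818 km. Period T = 2π√(a³/μ) = 2π√(7818³/398600) = 6879.5 s = 114.66 min.
Single-satellite node shift = (6879.5/86166) × 360° = 28.74°.
With 3 satellites evenly phased, successive equator crossings are 28.74/3 = 9.581° apart.

9.58°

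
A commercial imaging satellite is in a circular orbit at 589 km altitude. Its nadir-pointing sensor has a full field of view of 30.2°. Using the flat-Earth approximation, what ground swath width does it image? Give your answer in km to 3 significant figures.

318 km

Half-angle = 30.2°/2 = 15.1°.
Swath width ≈ 2h·tan(θ/2) = 2 × 589 × tan(15.1°) = 317.8 km.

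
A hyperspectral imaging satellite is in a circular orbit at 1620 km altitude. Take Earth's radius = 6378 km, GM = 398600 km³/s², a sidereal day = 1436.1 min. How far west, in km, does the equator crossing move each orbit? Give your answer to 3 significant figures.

3310 km

Semi-major axis a = 6378 + 1620 = 7998 km. Period T = 2π√(a³/μ) = 2π√(7998³/398600) = 7118.4 s = 118.64 min.
During one orbit Earth rotates (7118.4 / 86166) × 360° = 29.74°.
At the equator that is 29.74° × (2π·6378/360) km/° = 29.74 × 111.3 = 3311 km.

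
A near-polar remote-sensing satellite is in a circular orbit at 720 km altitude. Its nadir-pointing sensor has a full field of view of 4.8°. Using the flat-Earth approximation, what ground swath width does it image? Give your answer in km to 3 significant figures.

Half-angle = 4.8°/2 = 2.4°.
Swath width ≈ 2h·tan(θ/2) = 2 × 720 × tan(2.4°) = 60.4 km.

60.4 km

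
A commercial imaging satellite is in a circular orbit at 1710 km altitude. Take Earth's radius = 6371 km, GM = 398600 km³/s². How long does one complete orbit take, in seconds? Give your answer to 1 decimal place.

Semi-major axis a = 6371 + 1710 = 8081 km. Period T = 2π√(a³/μ) = 2π√(8081³/398600) = 7229.5 s = 120.49 min.

7229.5 seconds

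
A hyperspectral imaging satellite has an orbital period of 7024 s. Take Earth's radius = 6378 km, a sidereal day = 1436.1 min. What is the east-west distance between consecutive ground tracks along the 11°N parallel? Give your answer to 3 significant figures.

3210 km

Node shift per orbit = (7024.0/86166) × 360° = 29.35°.
Equatorial spacing = 29.35 × 111.3 km/° = 3267 km.
At 11° latitude, spacing = 3267 × cos(11°) = 3207 km.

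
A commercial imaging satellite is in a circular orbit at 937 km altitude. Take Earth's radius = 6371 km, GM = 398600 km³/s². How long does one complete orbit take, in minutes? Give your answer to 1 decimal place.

Semi-major axis a = 6371 + 937 = 7308 km. Period T = 2π√(a³/μ) = 2π√(7308³/398600) = 6217.4 s = 103.62 min.

103.6 min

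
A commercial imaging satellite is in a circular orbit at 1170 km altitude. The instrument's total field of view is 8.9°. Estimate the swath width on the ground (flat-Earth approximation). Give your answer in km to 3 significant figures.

Half-angle = 8.9°/2 = 4.45°.
Swath width ≈ 2h·tan(θ/2) = 2 × 1170 × tan(4.45°) = 182.1 km.

182 km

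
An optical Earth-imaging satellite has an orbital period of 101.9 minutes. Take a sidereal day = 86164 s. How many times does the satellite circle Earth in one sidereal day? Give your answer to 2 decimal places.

14.09

T = 101.9 min = 6114.0 s.
Orbits per sidereal day = 86164 / 6114.0 = 14.093.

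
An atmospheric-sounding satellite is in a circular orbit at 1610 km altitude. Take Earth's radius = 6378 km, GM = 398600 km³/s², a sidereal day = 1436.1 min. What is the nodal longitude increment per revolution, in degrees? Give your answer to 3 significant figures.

29.7°

Semi-major axis a = 6378 + 1610 = 7988 km. Period T = 2π√(a³/μ) = 2π√(7988³/398600) = 7105.1 s = 118.42 min.
During one orbit Earth rotates (7105.1 / 86166) × 360° = 29.68°.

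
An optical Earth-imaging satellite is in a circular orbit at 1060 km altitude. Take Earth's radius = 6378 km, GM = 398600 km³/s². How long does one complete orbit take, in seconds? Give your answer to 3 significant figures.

Semi-major axis a = 6378 + 1060 = 7438 km. Period T = 2π√(a³/μ) = 2π√(7438³/398600) = 6384.0 s = 106.40 min.

6380 seconds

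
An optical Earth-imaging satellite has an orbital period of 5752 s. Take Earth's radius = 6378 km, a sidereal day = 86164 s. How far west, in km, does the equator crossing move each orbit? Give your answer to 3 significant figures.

During one orbit Earth rotates (5752.0 / 86164) × 360° = 24.03°.
At the equator that is 24.03° × (2π·6378/360) km/° = 24.03 × 111.3 = 2675 km.

2680 km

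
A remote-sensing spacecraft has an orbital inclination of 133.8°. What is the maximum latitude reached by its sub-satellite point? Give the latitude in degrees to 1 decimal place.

Retrograde orbit: the ground track reaches ±(180° − i) = ±(180 − 133.8) = ±46.2°.

46.2°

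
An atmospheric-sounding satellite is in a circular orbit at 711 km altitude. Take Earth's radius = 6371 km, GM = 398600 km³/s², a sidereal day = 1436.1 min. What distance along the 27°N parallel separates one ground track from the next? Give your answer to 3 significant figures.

2460 km

Semi-major axis a = 6371 + 711 = 7082 km. Period T = 2π√(a³/μ) = 2π√(7082³/398600) = 5931.2 s = 98.85 min.
Node shift per orbit = (5931.2/86166) × 360° = 24.78°.
Equatorial spacing = 24.78 × 111.2 km/° = 2755 km.
At 27° latitude, spacing = 2755 × cos(27°) = 2455 km.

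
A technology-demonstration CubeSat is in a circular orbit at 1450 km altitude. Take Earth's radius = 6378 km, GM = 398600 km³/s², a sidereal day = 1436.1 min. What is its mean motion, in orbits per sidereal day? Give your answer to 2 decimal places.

12.50

Semi-major axis a = 6378 + 1450 = 7828 km. Period T = 2π√(a³/μ) = 2π√(7828³/398600) = 6892.7 s = 114.88 min.
Orbits per sidereal day = 86166 / 6892.7 = 12.501.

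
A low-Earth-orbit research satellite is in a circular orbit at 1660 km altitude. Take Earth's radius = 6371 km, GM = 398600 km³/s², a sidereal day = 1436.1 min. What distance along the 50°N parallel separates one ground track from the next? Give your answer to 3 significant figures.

Semi-major axis a = 6371 + 1660 = 8031 km. Period T = 2π√(a³/μ) = 2π√(8031³/398600) = 7162.5 s = 119.38 min.
Node shift per orbit = (7162.5/86166) × 360° = 29.92°.
Equatorial spacing = 29.92 × 111.2 km/° = 3327 km.
At 50° latitude, spacing = 3327 × cos(50°) = 2139 km.

2140 km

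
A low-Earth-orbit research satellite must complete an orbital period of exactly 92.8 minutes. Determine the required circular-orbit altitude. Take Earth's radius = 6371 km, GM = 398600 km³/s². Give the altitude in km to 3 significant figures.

419 km

T = 92.8 min = 5568.0 s.
From T = 2π√(a³/μ): a = (μ T²/4π²)^(1/3) = (398600 × 5568.0² / 4π²)^(1/3) = 6790 km.
Altitude h = a − R = 6790 − 6371 = 419 km.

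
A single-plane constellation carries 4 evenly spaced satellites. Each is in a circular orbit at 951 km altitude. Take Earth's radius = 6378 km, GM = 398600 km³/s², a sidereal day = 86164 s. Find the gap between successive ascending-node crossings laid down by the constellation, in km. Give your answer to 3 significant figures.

726 km

Semi-major axis a = 6378 + 951 = 7329 km. Period T = 2π√(a³/μ) = 2π√(7329³/398600) = 6244.2 s = 104.07 min.
Single-satellite node shift = (6244.2/86164) × 360° = 26.09°.
With 4 satellites evenly phased, successive equator crossings are 26.09/4 = 6.522° apart.
That is 6.522 × 111.3 = 726 km at the equator.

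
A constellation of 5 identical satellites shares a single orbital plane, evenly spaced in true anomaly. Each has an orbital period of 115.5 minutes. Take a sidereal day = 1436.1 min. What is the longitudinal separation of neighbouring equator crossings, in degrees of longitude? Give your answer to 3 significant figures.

T = 115.5 min = 6930.0 s.
Single-satellite node shift = (6930.0/86166) × 360° = 28.95°.
With 5 satellites evenly phased, successive equator crossings are 28.95/5 = 5.791° apart.

5.79°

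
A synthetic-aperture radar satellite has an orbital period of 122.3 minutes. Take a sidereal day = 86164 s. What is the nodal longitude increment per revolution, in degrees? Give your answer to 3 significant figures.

T = 122.3 min = 7338.0 s.
During one orbit Earth rotates (7338.0 / 86164) × 360° = 30.66°.

30.7°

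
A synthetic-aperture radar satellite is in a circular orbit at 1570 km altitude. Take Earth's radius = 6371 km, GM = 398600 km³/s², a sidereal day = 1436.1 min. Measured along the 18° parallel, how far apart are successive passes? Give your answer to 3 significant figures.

Semi-major axis a = 6371 + 1570 = 7941 km. Period T = 2π√(a³/μ) = 2π√(7941³/398600) = 7042.5 s = 117.37 min.
Node shift per orbit = (7042.5/86166) × 360° = 29.42°.
Equatorial spacing = 29.42 × 111.2 km/° = 3272 km.
At 18° latitude, spacing = 3272 × cos(18°) = 3112 km.

3110 km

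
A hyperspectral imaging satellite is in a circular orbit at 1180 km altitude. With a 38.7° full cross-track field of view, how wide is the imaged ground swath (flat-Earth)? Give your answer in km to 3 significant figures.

Half-angle = 38.7°/2 = 19.35°.
Swath width ≈ 2h·tan(θ/2) = 2 × 1180 × tan(19.35°) = 828.8 km.

829 km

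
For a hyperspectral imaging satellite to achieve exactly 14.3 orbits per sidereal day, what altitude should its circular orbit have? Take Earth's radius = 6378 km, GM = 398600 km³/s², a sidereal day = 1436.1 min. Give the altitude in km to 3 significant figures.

Required period T = 86166 / 14.3 = 6025.6 s.
From T = 2π√(a³/μ): a = (μ T²/4π²)^(1/3) = (398600 × 6025.6² / 4π²)^(1/3) = 7157 km.
Altitude h = a − R = 7157 − 6378 = 779 km.

779 km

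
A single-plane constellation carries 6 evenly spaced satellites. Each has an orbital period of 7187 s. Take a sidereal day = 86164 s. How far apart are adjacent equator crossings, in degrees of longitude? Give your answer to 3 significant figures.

Single-satellite node shift = (7187.0/86164) × 360° = 30.03°.
With 6 satellites evenly phased, successive equator crossings are 30.03/6 = 5.005° apart.

5.00°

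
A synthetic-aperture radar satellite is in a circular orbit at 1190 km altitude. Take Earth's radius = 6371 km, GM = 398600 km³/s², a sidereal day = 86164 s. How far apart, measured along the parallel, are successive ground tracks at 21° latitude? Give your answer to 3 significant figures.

Semi-major axis a = 6371 + 1190 = 7561 km. Period T = 2π√(a³/μ) = 2π√(7561³/398600) = 6543.0 s = 109.05 min.
Node shift per orbit = (6543.0/86164) × 360° = 27.34°.
Equatorial spacing = 27.34 × 111.2 km/° = 3040 km.
At 21° latitude, spacing = 3040 × cos(21°) = 2838 km.

2840 km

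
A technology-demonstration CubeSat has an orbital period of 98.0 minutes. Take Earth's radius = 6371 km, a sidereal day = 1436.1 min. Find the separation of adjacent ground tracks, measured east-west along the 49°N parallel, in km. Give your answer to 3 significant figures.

T = 98.0 min = 5880.0 s.
Node shift per orbit = (5880.0/86166) × 360° = 24.57°.
Equatorial spacing = 24.57 × 111.2 km/° = 2732 km.
At 49° latitude, spacing = 2732 × cos(49°) = 1792 km.

1790 km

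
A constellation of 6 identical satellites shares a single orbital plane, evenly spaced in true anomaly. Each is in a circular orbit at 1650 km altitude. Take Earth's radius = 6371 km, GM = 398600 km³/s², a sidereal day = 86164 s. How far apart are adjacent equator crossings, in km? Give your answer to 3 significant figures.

Semi-major axis a = 6371 + 1650 = 8021 km. Period T = 2π√(a³/μ) = 2π√(8021³/398600) = 7149.1 s = 119.15 min.
Single-satellite node shift = (7149.1/86164) × 360° = 29.87°.
With 6 satellites evenly phased, successive equator crossings are 29.87/6 = 4.978° apart.
That is 4.978 × 111.2 = 554 km at the equator.

554 km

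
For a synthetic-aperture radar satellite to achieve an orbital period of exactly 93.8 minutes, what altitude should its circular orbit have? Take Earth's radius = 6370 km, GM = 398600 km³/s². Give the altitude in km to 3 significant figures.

469 km

T = 93.8 min = 5628.0 s.
From T = 2π√(a³/μ): a = (μ T²/4π²)^(1/3) = (398600 × 5628.0² / 4π²)^(1/3) = 6839 km.
Altitude h = a − R = 6839 − 6370 = 469 km.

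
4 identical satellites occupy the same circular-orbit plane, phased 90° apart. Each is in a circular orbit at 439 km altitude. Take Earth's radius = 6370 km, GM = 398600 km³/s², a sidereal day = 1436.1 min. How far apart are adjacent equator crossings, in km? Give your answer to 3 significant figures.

Semi-major axis a = 6370 + 439 = 6809 km. Period T = 2π√(a³/μ) = 2π√(6809³/398600) = 5591.6 s = 93.19 min.
Single-satellite node shift = (5591.6/86166) × 360° = 23.36°.
With 4 satellites evenly phased, successive equator crossings are 23.36/4 = 5.840° apart.
That is 5.840 × 111.2 = 649 km at the equator.

649 km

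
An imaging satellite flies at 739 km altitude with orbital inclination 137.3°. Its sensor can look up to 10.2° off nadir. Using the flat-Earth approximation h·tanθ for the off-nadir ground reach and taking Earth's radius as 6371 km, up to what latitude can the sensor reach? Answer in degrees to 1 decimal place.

Retrograde orbit: the ground track reaches ±(180° − i) = ±(180 − 137.3) = ±42.7°.
Sensor half-swath on the ground ≈ 739·tan(10.2°) = 133 km = 1.20° of latitude.
Maximum observable latitude ≈ 42.7 + 1.20 = 43.9°.

43.9°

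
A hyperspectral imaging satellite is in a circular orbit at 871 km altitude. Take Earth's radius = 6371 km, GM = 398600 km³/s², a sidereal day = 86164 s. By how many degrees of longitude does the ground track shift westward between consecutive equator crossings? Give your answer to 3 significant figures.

25.6°

Semi-major axis a = 6371 + 871 = 7242 km. Period T = 2π√(a³/μ) = 2π√(7242³/398600) = 6133.4 s = 102.22 min.
During one orbit Earth rotates (6133.4 / 86164) × 360° = 25.63°.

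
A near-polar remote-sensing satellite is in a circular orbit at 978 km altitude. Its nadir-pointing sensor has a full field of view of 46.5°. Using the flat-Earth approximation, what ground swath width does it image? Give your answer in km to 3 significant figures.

840 km

Half-angle = 46.5°/2 = 23.25°.
Swath width ≈ 2h·tan(θ/2) = 2 × 978 × tan(23.25°) = 840.4 km.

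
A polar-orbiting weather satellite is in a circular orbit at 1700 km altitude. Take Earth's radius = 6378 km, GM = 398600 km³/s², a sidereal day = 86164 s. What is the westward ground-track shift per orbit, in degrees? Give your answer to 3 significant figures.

30.2°

Semi-major axis a = 6378 + 1700 = 8078 km. Period T = 2π√(a³/μ) = 2π√(8078³/398600) = 7225.5 s = 120.42 min.
During one orbit Earth rotates (7225.5 / 86164) × 360° = 30.19°.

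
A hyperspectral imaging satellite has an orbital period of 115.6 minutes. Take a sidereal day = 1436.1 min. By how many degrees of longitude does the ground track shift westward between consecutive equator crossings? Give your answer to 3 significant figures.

29.0°

T = 115.6 min = 6936.0 s.
During one orbit Earth rotates (6936.0 / 86166) × 360° = 28.98°.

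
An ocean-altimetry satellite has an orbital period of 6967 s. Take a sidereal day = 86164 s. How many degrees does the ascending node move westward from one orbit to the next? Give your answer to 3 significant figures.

During one orbit Earth rotates (6967.0 / 86164) × 360° = 29.11°.

29.1°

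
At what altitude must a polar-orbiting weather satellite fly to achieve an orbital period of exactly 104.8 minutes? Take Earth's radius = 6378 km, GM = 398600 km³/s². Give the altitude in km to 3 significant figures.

T = 104.8 min = 6288.0 s.
From T = 2π√(a³/μ): a = (μ T²/4π²)^(1/3) = (398600 × 6288.0² / 4π²)^(1/3) = 7363 km.
Altitude h = a − R = 7363 − 6378 = 985 km.

985 km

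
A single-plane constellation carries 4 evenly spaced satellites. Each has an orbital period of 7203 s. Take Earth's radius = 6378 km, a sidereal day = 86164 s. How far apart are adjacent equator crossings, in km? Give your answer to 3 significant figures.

Single-satellite node shift = (7203.0/86164) × 360° = 30.09°.
With 4 satellites evenly phased, successive equator crossings are 30.09/4 = 7.524° apart.
That is 7.524 × 111.3 = 838 km at the equator.

838 km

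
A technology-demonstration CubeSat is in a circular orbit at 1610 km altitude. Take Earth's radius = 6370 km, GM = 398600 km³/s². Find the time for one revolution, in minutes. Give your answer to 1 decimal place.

118.2 min

Semi-major axis a = 6370 + 1610 = 7980 km. Period T = 2π√(a³/μ) = 2π√(7980³/398600) = 7094.4 s = 118.24 min.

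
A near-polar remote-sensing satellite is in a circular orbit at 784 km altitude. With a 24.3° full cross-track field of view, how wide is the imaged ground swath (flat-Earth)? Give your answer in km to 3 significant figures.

338 km

Half-angle = 24.3°/2 = 12.15°.
Swath width ≈ 2h·tan(θ/2) = 2 × 784 × tan(12.15°) = 337.6 km.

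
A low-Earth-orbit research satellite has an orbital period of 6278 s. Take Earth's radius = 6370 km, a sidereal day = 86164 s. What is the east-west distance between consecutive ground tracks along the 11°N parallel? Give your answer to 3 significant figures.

Node shift per orbit = (6278.0/86164) × 360° = 26.23°.
Equatorial spacing = 26.23 × 111.2 km/° = 2916 km.
At 11° latitude, spacing = 2916 × cos(11°) = 2863 km.

2860 km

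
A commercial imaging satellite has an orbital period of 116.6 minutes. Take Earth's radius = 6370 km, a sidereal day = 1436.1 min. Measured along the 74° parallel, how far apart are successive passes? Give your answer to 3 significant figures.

T = 116.6 min = 6996.0 s.
Node shift per orbit = (6996.0/86166) × 360° = 29.23°.
Equatorial spacing = 29.23 × 111.2 km/° = 3250 km.
At 74° latitude, spacing = 3250 × cos(74°) = 896 km.

896 km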